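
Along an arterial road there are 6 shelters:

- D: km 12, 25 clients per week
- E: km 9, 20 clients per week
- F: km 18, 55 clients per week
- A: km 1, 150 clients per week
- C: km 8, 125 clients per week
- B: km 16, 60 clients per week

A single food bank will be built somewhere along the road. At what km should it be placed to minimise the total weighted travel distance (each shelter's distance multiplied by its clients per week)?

x = 8

For a sum of weighted absolute distances on a line, the optimum is the weighted median (not the mean). Total weight W = 435; half-weight = 217.5.
Sort by position and accumulate weight:
  km 1 (A, w=150) → cum 150
  km 8 (C, w=125) → cum 275  ≥ 217.5 → median here
  km 9 (E, w=20) → cum 295
  km 12 (D, w=25) → cum 320
  km 16 (B, w=60) → cum 380
  km 18 (F, w=55) → cum 435
Optimal location: km 8.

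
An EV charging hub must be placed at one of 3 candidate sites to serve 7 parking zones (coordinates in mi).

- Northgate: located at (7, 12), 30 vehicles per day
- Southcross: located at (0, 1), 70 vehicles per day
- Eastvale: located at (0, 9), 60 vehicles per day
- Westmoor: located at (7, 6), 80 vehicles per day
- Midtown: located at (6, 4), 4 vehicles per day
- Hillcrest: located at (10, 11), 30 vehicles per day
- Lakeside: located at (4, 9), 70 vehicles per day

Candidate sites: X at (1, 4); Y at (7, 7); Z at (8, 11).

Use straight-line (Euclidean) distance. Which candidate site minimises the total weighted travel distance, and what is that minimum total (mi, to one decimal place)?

Y, total 1727.2 mi

Total weighted distance at each candidate:
  X (1, 4): total = 2103.5
  Y (7, 7): total = 1727.2
  Z (8, 11): total = 2243.7
Minimum is at Y with total 1727.2 mi.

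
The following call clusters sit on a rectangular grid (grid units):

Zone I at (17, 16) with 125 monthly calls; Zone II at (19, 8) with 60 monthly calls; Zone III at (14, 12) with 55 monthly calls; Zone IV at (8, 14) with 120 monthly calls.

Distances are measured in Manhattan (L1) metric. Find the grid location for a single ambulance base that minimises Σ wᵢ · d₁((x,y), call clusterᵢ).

(17, 14)

Manhattan distance separates: Σwᵢ(|x−xᵢ|+|y−yᵢ|) = Σwᵢ|x−xᵢ| + Σwᵢ|y−yᵢ|, so x and y are optimised independently as 1-D weighted medians.
Total weight W = 360; half = 180.
x-coordinate, sorted with cumulative weight:
  x=8 (Zone IV, w=120) cum 120
  x=14 (Zone III, w=55) cum 175
  x=17 (Zone I, w=125) cum 300  ← median
  x=19 (Zone II, w=60) cum 360
⇒ x* = 17
y-coordinate, sorted with cumulative weight:
  y=8 (Zone II, w=60) cum 60
  y=12 (Zone III, w=55) cum 115
  y=14 (Zone IV, w=120) cum 235  ← median
  y=16 (Zone I, w=125) cum 360
⇒ y* = 14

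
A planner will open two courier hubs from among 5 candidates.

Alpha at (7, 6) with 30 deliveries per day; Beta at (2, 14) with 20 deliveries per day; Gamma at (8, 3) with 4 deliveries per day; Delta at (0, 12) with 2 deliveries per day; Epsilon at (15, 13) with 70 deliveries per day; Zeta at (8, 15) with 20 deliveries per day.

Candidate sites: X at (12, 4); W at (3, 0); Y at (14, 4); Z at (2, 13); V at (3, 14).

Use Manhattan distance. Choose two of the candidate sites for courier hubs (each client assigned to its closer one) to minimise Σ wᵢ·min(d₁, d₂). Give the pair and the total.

{Y, V}, total 1148

Evaluate every pair (each demand assigned to the nearer of the two):
  {Y, V}: total = 1148
  {Y, Z}: total = 1184
  {X, V}: total = 1220
  {X, Z}: total = 1256
  {W, V}: total = 1392
  {W, Z}: total = 1428
  {Z, V}: total = 1480
  {W, Y}: total = 1668
  {X, Y}: total = 1670
  {X, W}: total = 1700
Best pair: {Y, V} with total 1148.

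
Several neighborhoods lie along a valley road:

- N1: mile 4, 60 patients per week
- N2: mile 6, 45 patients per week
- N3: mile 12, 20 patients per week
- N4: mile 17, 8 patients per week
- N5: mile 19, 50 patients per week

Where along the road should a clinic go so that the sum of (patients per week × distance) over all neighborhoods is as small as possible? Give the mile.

x = 6

For a sum of weighted absolute distances on a line, the optimum is the weighted median (not the mean). Total weight W = 183; half-weight = 91.5.
Sort by position and accumulate weight:
  mile 4 (N1, w=60) → cum 60
  mile 6 (N2, w=45) → cum 105  ≥ 91.5 → median here
  mile 12 (N3, w=20) → cum 125
  mile 17 (N4, w=8) → cum 133
  mile 19 (N5, w=50) → cum 183
Optimal location: mile 6.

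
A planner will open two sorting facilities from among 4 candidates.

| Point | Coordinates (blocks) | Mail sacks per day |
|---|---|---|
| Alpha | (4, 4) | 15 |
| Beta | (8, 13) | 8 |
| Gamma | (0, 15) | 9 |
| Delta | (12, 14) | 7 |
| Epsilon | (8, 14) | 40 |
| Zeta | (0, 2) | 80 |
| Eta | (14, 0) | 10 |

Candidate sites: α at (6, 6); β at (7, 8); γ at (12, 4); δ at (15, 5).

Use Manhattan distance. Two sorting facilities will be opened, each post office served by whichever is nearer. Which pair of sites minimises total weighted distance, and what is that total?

Evaluate every pair (each demand assigned to the nearer of the two):
  {α, β}: total = 1531
  {α, γ}: total = 1597
  {α, δ}: total = 1611
  {β, γ}: total = 1729
  {β, δ}: total = 1736
  {γ, δ}: total = 2241
Best pair: {α, β} with total 1531.

{α, β}, total 1531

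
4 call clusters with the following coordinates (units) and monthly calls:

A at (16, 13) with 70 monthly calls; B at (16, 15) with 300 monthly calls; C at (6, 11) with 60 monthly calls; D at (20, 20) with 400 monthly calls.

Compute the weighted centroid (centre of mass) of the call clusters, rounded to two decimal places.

The minimiser of Σwᵢ‖p−pᵢ‖² is the weighted centroid p* = (Σwᵢpᵢ)/(Σwᵢ).
Σwᵢ = 830.
Σwᵢxᵢ = 70·16 + 300·16 + 60·6 + 400·20 = 14280.
Σwᵢyᵢ = 70·13 + 300·15 + 60·11 + 400·20 = 14070.
x* = 14280/830 = 17.20, y* = 14070/830 = 16.95.

(17.20, 16.95)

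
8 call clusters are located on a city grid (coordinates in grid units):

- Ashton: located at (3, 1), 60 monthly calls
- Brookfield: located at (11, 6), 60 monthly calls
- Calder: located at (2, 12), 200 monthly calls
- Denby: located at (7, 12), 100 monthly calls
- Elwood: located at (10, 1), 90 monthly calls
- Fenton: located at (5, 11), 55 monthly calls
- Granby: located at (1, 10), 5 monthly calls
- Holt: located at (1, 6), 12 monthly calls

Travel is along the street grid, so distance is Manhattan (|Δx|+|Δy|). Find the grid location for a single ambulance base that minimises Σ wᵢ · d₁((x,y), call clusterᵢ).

Manhattan distance separates: Σwᵢ(|x−xᵢ|+|y−yᵢ|) = Σwᵢ|x−xᵢ| + Σwᵢ|y−yᵢ|, so x and y are optimised independently as 1-D weighted medians.
Total weight W = 582; half = 291.
x-coordinate, sorted with cumulative weight:
  x=1 (Granby, w=5) cum 5
  x=1 (Holt, w=12) cum 17
  x=2 (Calder, w=200) cum 217
  x=3 (Ashton, w=60) cum 277
  x=5 (Fenton, w=55) cum 332  ← median
  x=7 (Denby, w=100) cum 432
  x=10 (Elwood, w=90) cum 522
  x=11 (Brookfield, w=60) cum 582
⇒ x* = 5
y-coordinate, sorted with cumulative weight:
  y=1 (Ashton, w=60) cum 60
  y=1 (Elwood, w=90) cum 150
  y=6 (Brookfield, w=60) cum 210
  y=6 (Holt, w=12) cum 222
  y=10 (Granby, w=5) cum 227
  y=11 (Fenton, w=55) cum 282
  y=12 (Calder, w=200) cum 482  ← median
  y=12 (Denby, w=100) cum 582
⇒ y* = 12

(5, 12)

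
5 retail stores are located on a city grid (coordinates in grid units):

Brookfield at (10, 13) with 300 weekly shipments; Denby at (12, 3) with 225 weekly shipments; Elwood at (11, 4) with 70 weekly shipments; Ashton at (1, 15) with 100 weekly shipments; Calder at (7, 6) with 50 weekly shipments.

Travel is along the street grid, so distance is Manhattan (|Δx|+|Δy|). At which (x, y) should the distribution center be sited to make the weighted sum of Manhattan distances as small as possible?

(10, 13)

Manhattan distance separates: Σwᵢ(|x−xᵢ|+|y−yᵢ|) = Σwᵢ|x−xᵢ| + Σwᵢ|y−yᵢ|, so x and y are optimised independently as 1-D weighted medians.
Total weight W = 745; half = 372.5.
x-coordinate, sorted with cumulative weight:
  x=1 (Ashton, w=100) cum 100
  x=7 (Calder, w=50) cum 150
  x=10 (Brookfield, w=300) cum 450  ← median
  x=11 (Elwood, w=70) cum 520
  x=12 (Denby, w=225) cum 745
⇒ x* = 10
y-coordinate, sorted with cumulative weight:
  y=3 (Denby, w=225) cum 225
  y=4 (Elwood, w=70) cum 295
  y=6 (Calder, w=50) cum 345
  y=13 (Brookfield, w=300) cum 645  ← median
  y=15 (Ashton, w=100) cum 745
⇒ y* = 13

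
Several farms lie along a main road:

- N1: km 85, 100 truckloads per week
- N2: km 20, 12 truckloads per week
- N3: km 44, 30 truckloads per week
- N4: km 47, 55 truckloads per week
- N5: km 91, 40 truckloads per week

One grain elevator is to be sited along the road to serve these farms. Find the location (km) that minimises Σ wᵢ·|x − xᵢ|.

For a sum of weighted absolute distances on a line, the optimum is the weighted median (not the mean). Total weight W = 237; half-weight = 118.5.
Sort by position and accumulate weight:
  km 20 (N2, w=12) → cum 12
  km 44 (N3, w=30) → cum 42
  km 47 (N4, w=55) → cum 97
  km 85 (N1, w=100) → cum 197  ≥ 118.5 → median here
  km 91 (N5, w=40) → cum 237
Optimal location: km 85.

x = 85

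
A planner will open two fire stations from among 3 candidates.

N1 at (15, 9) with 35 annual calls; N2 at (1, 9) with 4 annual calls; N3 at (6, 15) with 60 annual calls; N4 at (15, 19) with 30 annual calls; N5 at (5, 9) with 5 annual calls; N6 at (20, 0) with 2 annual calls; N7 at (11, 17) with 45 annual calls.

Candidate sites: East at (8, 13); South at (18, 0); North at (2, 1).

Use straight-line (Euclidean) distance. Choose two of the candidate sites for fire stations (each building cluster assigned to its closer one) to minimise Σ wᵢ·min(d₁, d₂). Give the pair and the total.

{East, South}, total 1014.7

Evaluate every pair (each demand assigned to the nearer of the two):
  {East, South}: total = 1014.7
  {East, North}: total = 1046.1
  {South, North}: total = 2687.8
Best pair: {East, South} with total 1014.7.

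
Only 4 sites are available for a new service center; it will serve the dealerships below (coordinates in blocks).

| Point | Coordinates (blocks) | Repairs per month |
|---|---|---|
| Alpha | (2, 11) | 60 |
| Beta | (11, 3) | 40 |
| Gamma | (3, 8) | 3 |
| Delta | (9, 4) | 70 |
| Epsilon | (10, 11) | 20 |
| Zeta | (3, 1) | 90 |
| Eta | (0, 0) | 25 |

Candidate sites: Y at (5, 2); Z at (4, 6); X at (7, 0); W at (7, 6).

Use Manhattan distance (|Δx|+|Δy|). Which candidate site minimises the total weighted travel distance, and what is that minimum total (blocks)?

Y, total 2169 blocks

Total weighted distance at each candidate:
  Y (5, 2): total = 2169
  Z (4, 6): total = 2329
  X (7, 0): total = 2601
  W (7, 6): total = 2473
Minimum is at Y with total 2169 blocks.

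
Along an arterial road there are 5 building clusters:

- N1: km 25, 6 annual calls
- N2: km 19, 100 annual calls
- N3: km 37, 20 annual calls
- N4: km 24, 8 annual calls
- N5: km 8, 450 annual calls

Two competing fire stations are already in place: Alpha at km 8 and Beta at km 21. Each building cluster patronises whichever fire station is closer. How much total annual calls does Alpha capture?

450

The indifferent point is the midpoint (8+21)/2 = 14.5; building clusters left of it (closer to Alpha at 8) go to Alpha, those right go to Beta.
  N5 at 8 (w=450) → Alpha
  N2 at 19 (w=100) → Beta
  N4 at 24 (w=8) → Beta
  N1 at 25 (w=6) → Beta
  N3 at 37 (w=20) → Beta
Alpha captures 450; Beta captures 134.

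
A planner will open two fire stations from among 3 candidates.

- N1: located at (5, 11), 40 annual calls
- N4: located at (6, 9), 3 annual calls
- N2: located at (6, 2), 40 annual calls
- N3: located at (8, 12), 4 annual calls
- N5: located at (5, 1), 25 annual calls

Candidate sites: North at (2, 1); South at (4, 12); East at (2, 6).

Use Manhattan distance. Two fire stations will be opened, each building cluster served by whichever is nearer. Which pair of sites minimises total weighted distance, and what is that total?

{North, South}, total 386

Evaluate every pair (each demand assigned to the nearer of the two):
  {North, South}: total = 386
  {South, East}: total = 631
  {North, East}: total = 664
Best pair: {North, South} with total 386.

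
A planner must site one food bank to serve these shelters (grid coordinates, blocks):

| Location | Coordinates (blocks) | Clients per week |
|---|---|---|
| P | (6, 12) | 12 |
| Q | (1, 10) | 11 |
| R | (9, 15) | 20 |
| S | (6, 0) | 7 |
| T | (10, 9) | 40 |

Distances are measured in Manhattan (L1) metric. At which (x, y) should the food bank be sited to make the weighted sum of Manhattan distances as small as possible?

Manhattan distance separates: Σwᵢ(|x−xᵢ|+|y−yᵢ|) = Σwᵢ|x−xᵢ| + Σwᵢ|y−yᵢ|, so x and y are optimised independently as 1-D weighted medians.
Total weight W = 90; half = 45.
x-coordinate, sorted with cumulative weight:
  x=1 (Q, w=11) cum 11
  x=6 (P, w=12) cum 23
  x=6 (S, w=7) cum 30
  x=9 (R, w=20) cum 50  ← median
  x=10 (T, w=40) cum 90
⇒ x* = 9
y-coordinate, sorted with cumulative weight:
  y=0 (S, w=7) cum 7
  y=9 (T, w=40) cum 47  ← median
  y=10 (Q, w=11) cum 58
  y=12 (P, w=12) cum 70
  y=15 (R, w=20) cum 90
⇒ y* = 9

(9, 9)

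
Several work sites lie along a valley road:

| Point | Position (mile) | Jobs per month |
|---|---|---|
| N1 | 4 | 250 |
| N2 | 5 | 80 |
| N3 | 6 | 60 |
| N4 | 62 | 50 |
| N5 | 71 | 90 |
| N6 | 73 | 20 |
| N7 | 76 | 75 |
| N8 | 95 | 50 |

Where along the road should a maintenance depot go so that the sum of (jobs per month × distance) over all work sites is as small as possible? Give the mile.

x = 6

For a sum of weighted absolute distances on a line, the optimum is the weighted median (not the mean). Total weight W = 675; half-weight = 337.5.
Sort by position and accumulate weight:
  mile 4 (N1, w=250) → cum 250
  mile 5 (N2, w=80) → cum 330
  mile 6 (N3, w=60) → cum 390  ≥ 337.5 → median here
  mile 62 (N4, w=50) → cum 440
  mile 71 (N5, w=90) → cum 530
  mile 73 (N6, w=20) → cum 550
  mile 76 (N7, w=75) → cum 625
  mile 95 (N8, w=50) → cum 675
Optimal location: mile 6.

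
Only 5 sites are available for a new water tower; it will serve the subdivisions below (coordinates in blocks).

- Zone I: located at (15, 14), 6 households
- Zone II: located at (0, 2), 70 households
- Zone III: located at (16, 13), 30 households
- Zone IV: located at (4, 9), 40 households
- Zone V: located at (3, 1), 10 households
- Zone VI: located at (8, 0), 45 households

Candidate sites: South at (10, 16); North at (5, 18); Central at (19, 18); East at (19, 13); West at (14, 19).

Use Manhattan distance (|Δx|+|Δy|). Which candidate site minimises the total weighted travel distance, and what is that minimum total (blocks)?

South, total 3542 blocks

Total weighted distance at each candidate:
  South (10, 16): total = 3542
  North (5, 18): total = 3569
  Central (19, 18): total = 5333
  East (19, 13): total = 4340
  West (14, 19): total = 4661
Minimum is at South with total 3542 blocks.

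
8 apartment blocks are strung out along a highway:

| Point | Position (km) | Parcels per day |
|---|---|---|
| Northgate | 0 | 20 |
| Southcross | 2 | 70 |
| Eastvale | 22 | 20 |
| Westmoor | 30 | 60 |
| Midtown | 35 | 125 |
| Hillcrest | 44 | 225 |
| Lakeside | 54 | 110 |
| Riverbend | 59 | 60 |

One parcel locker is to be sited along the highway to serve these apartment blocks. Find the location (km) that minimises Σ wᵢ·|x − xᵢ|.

x = 44

For a sum of weighted absolute distances on a line, the optimum is the weighted median (not the mean). Total weight W = 690; half-weight = 345.
Sort by position and accumulate weight:
  km 0 (Northgate, w=20) → cum 20
  km 2 (Southcross, w=70) → cum 90
  km 22 (Eastvale, w=20) → cum 110
  km 30 (Westmoor, w=60) → cum 170
  km 35 (Midtown, w=125) → cum 295
  km 44 (Hillcrest, w=225) → cum 520  ≥ 345 → median here
  km 54 (Lakeside, w=110) → cum 630
  km 59 (Riverbend, w=60) → cum 690
Optimal location: km 44.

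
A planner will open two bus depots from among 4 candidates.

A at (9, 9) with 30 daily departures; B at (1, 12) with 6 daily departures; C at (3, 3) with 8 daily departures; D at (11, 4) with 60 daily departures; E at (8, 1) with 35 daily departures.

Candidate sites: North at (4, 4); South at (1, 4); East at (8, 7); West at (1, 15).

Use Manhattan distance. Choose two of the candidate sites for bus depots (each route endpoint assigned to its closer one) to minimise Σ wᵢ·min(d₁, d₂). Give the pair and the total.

Evaluate every pair (each demand assigned to the nearer of the two):
  {South, East}: total = 732
  {North, East}: total = 742
  {East, West}: total = 750
  {North, West}: total = 999
  {North, South}: total = 1029
  {South, West}: total = 1382
Best pair: {South, East} with total 732.

{South, East}, total 732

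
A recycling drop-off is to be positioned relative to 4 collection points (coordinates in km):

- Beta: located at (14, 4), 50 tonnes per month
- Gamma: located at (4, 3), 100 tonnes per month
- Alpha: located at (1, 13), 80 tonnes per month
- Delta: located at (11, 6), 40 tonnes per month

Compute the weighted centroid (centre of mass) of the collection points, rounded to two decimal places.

The minimiser of Σwᵢ‖p−pᵢ‖² is the weighted centroid p* = (Σwᵢpᵢ)/(Σwᵢ).
Σwᵢ = 270.
Σwᵢxᵢ = 50·14 + 100·4 + 80·1 + 40·11 = 1620.
Σwᵢyᵢ = 50·4 + 100·3 + 80·13 + 40·6 = 1780.
x* = 1620/270 = 6.00, y* = 1780/270 = 6.59.

(6.00, 6.59)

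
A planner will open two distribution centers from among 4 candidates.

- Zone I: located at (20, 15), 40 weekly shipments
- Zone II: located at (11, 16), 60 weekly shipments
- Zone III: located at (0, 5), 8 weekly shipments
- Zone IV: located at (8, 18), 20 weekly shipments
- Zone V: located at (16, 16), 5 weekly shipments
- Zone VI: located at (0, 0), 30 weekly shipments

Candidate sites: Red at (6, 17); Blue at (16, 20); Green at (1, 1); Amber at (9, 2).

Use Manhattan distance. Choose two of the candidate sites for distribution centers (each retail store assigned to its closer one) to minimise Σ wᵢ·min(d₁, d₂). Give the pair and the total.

Evaluate every pair (each demand assigned to the nearer of the two):
  {Red, Green}: total = 1215
  {Blue, Green}: total = 1220
  {Red, Amber}: total = 1541
  {Blue, Amber}: total = 1546
  {Red, Blue}: total = 1634
  {Green, Amber}: total = 2465
Best pair: {Red, Green} with total 1215.

{Red, Green}, total 1215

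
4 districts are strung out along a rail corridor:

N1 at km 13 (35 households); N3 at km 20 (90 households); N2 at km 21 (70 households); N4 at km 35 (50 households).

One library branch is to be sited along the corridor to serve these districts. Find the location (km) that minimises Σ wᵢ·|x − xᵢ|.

x = 20

For a sum of weighted absolute distances on a line, the optimum is the weighted median (not the mean). Total weight W = 245; half-weight = 122.5.
Sort by position and accumulate weight:
  km 13 (N1, w=35) → cum 35
  km 20 (N3, w=90) → cum 125  ≥ 122.5 → median here
  km 21 (N2, w=70) → cum 195
  km 35 (N4, w=50) → cum 245
Optimal location: km 20.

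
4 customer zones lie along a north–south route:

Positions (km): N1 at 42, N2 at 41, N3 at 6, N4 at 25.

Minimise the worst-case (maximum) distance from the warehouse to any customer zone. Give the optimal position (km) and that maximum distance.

The 1-center on a line is the midpoint of the two extreme points: leftmost at 6, rightmost at 42.
Optimal location = (6 + 42)/2 = 24; maximum distance = (42 − 6)/2 = 18.

location 24, max distance 18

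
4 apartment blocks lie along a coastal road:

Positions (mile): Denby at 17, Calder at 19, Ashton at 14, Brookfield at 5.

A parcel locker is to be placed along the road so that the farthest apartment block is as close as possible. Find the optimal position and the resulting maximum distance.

location 12, max distance 7

The 1-center on a line is the midpoint of the two extreme points: leftmost at 5, rightmost at 19.
Optimal location = (5 + 19)/2 = 12; maximum distance = (19 − 5)/2 = 7.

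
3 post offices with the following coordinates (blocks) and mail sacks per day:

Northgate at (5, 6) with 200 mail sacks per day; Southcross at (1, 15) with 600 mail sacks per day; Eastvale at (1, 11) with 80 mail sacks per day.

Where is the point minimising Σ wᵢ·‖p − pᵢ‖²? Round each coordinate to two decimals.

The minimiser of Σwᵢ‖p−pᵢ‖² is the weighted centroid p* = (Σwᵢpᵢ)/(Σwᵢ).
Σwᵢ = 880.
Σwᵢxᵢ = 200·5 + 600·1 + 80·1 = 1680.
Σwᵢyᵢ = 200·6 + 600·15 + 80·11 = 11080.
x* = 1680/880 = 1.91, y* = 11080/880 = 12.59.

(1.91, 12.59)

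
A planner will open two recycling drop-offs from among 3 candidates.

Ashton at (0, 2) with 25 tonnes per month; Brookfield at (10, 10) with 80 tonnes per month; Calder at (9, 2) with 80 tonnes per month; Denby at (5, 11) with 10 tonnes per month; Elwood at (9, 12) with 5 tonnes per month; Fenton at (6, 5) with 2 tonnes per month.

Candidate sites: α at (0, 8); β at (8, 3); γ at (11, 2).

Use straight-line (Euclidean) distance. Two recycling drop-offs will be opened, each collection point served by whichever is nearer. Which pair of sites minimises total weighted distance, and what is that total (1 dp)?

Evaluate every pair (each demand assigned to the nearer of the two):
  {α, β}: total = 954.8
  {β, γ}: total = 1033.5
  {α, γ}: total = 1074.2
Best pair: {α, β} with total 954.8.

{α, β}, total 954.8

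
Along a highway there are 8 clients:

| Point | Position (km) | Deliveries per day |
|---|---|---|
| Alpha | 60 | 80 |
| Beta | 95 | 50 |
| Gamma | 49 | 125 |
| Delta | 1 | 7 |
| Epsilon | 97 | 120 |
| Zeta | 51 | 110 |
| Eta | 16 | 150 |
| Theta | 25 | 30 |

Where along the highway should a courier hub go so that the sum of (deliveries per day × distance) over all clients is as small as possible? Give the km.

x = 51

For a sum of weighted absolute distances on a line, the optimum is the weighted median (not the mean). Total weight W = 672; half-weight = 336.
Sort by position and accumulate weight:
  km 1 (Delta, w=7) → cum 7
  km 16 (Eta, w=150) → cum 157
  km 25 (Theta, w=30) → cum 187
  km 49 (Gamma, w=125) → cum 312
  km 51 (Zeta, w=110) → cum 422  ≥ 336 → median here
  km 60 (Alpha, w=80) → cum 502
  km 95 (Beta, w=50) → cum 552
  km 97 (Epsilon, w=120) → cum 672
Optimal location: km 51.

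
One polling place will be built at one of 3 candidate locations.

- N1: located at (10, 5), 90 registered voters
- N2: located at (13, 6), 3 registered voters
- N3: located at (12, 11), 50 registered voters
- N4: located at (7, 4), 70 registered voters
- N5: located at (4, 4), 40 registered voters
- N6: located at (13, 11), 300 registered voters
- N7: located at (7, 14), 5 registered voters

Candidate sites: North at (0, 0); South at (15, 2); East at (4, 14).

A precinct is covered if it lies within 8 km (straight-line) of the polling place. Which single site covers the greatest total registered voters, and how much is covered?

Coverage radius r = 8 km; a point is covered iff (Δx)²+(Δy)² ≤ 8² = 64.
  North (0, 0): covers {N5} → 40
  South (15, 2): covers {N1, N2} → 93
  East (4, 14): covers {N7} → 5
Maximum coverage at South: 93 registered voters.

South, covering 93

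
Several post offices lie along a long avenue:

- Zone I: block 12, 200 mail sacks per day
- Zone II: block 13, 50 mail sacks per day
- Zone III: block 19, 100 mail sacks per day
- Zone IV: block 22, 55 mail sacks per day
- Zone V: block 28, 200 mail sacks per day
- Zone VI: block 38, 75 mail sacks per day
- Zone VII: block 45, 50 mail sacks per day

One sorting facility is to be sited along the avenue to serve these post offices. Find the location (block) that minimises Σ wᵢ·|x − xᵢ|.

x = 22

For a sum of weighted absolute distances on a line, the optimum is the weighted median (not the mean). Total weight W = 730; half-weight = 365.
Sort by position and accumulate weight:
  block 12 (Zone I, w=200) → cum 200
  block 13 (Zone II, w=50) → cum 250
  block 19 (Zone III, w=100) → cum 350
  block 22 (Zone IV, w=55) → cum 405  ≥ 365 → median here
  block 28 (Zone V, w=200) → cum 605
  block 38 (Zone VI, w=75) → cum 680
  block 45 (Zone VII, w=50) → cum 730
Optimal location: block 22.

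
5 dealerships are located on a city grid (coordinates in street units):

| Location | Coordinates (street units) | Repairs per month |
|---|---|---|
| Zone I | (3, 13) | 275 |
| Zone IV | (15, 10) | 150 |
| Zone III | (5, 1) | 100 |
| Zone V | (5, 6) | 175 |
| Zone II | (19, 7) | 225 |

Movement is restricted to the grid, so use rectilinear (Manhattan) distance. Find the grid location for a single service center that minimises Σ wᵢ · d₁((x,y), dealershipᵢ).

(5, 7)

Manhattan distance separates: Σwᵢ(|x−xᵢ|+|y−yᵢ|) = Σwᵢ|x−xᵢ| + Σwᵢ|y−yᵢ|, so x and y are optimised independently as 1-D weighted medians.
Total weight W = 925; half = 462.5.
x-coordinate, sorted with cumulative weight:
  x=3 (Zone I, w=275) cum 275
  x=5 (Zone III, w=100) cum 375
  x=5 (Zone V, w=175) cum 550  ← median
  x=15 (Zone IV, w=150) cum 700
  x=19 (Zone II, w=225) cum 925
⇒ x* = 5
y-coordinate, sorted with cumulative weight:
  y=1 (Zone III, w=100) cum 100
  y=6 (Zone V, w=175) cum 275
  y=7 (Zone II, w=225) cum 500  ← median
  y=10 (Zone IV, w=150) cum 650
  y=13 (Zone I, w=275) cum 925
⇒ y* = 7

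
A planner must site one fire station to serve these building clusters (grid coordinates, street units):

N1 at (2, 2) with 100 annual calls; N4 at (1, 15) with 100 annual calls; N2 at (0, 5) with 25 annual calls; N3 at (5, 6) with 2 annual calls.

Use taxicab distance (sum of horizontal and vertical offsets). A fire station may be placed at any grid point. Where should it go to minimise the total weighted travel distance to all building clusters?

(1, 5)

Manhattan distance separates: Σwᵢ(|x−xᵢ|+|y−yᵢ|) = Σwᵢ|x−xᵢ| + Σwᵢ|y−yᵢ|, so x and y are optimised independently as 1-D weighted medians.
Total weight W = 227; half = 113.5.
x-coordinate, sorted with cumulative weight:
  x=0 (N2, w=25) cum 25
  x=1 (N4, w=100) cum 125  ← median
  x=2 (N1, w=100) cum 225
  x=5 (N3, w=2) cum 227
⇒ x* = 1
y-coordinate, sorted with cumulative weight:
  y=2 (N1, w=100) cum 100
  y=5 (N2, w=25) cum 125  ← median
  y=6 (N3, w=2) cum 127
  y=15 (N4, w=100) cum 227
⇒ y* = 5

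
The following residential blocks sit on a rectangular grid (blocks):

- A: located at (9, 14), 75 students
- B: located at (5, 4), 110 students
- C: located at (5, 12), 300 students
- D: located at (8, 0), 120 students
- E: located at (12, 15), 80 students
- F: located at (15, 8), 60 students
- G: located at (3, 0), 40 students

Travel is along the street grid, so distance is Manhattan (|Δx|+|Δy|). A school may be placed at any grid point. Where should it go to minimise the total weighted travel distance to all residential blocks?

(5, 12)

Manhattan distance separates: Σwᵢ(|x−xᵢ|+|y−yᵢ|) = Σwᵢ|x−xᵢ| + Σwᵢ|y−yᵢ|, so x and y are optimised independently as 1-D weighted medians.
Total weight W = 785; half = 392.5.
x-coordinate, sorted with cumulative weight:
  x=3 (G, w=40) cum 40
  x=5 (B, w=110) cum 150
  x=5 (C, w=300) cum 450  ← median
  x=8 (D, w=120) cum 570
  x=9 (A, w=75) cum 645
  x=12 (E, w=80) cum 725
  x=15 (F, w=60) cum 785
⇒ x* = 5
y-coordinate, sorted with cumulative weight:
  y=0 (D, w=120) cum 120
  y=0 (G, w=40) cum 160
  y=4 (B, w=110) cum 270
  y=8 (F, w=60) cum 330
  y=12 (C, w=300) cum 630  ← median
  y=14 (A, w=75) cum 705
  y=15 (E, w=80) cum 785
⇒ y* = 12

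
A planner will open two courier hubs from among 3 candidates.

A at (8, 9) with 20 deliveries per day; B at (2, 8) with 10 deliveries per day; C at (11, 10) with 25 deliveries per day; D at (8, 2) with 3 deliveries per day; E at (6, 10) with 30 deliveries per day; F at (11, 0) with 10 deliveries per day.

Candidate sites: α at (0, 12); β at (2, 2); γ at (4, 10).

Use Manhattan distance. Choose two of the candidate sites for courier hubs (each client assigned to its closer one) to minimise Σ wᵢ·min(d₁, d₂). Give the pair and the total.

Evaluate every pair (each demand assigned to the nearer of the two):
  {β, γ}: total = 503
  {α, γ}: total = 581
  {α, β}: total = 973
Best pair: {β, γ} with total 503.

{β, γ}, total 503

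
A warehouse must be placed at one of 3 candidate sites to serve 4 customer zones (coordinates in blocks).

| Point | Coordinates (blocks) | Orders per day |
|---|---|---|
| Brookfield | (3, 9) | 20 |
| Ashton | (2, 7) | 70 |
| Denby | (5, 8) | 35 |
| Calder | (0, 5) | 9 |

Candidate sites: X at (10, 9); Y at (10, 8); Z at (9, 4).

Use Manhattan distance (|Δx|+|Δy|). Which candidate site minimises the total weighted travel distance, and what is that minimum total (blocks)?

Y, total 1082 blocks

Total weighted distance at each candidate:
  X (10, 9): total = 1176
  Y (10, 8): total = 1082
  Z (9, 4): total = 1290
Minimum is at Y with total 1082 blocks.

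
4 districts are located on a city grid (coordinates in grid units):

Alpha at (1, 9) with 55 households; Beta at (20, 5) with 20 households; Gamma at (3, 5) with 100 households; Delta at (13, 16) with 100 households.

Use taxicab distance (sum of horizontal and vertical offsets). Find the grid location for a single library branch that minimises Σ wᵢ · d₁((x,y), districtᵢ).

(3, 9)

Manhattan distance separates: Σwᵢ(|x−xᵢ|+|y−yᵢ|) = Σwᵢ|x−xᵢ| + Σwᵢ|y−yᵢ|, so x and y are optimised independently as 1-D weighted medians.
Total weight W = 275; half = 137.5.
x-coordinate, sorted with cumulative weight:
  x=1 (Alpha, w=55) cum 55
  x=3 (Gamma, w=100) cum 155  ← median
  x=13 (Delta, w=100) cum 255
  x=20 (Beta, w=20) cum 275
⇒ x* = 3
y-coordinate, sorted with cumulative weight:
  y=5 (Beta, w=20) cum 20
  y=5 (Gamma, w=100) cum 120
  y=9 (Alpha, w=55) cum 175  ← median
  y=16 (Delta, w=100) cum 275
⇒ y* = 9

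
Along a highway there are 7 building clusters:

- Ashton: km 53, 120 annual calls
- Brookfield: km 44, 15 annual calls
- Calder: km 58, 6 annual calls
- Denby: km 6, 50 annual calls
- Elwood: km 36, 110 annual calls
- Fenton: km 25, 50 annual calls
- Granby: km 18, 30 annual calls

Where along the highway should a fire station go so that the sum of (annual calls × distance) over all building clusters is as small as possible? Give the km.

For a sum of weighted absolute distances on a line, the optimum is the weighted median (not the mean). Total weight W = 381; half-weight = 190.5.
Sort by position and accumulate weight:
  km 6 (Denby, w=50) → cum 50
  km 18 (Granby, w=30) → cum 80
  km 25 (Fenton, w=50) → cum 130
  km 36 (Elwood, w=110) → cum 240  ≥ 190.5 → median here
  km 44 (Brookfield, w=15) → cum 255
  km 53 (Ashton, w=120) → cum 375
  km 58 (Calder, w=6) → cum 381
Optimal location: km 36.

x = 36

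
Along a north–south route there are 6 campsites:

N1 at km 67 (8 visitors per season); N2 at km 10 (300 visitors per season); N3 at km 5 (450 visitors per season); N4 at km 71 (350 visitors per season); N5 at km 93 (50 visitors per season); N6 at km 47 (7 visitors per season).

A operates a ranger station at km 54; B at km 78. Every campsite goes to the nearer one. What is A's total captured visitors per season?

The indifferent point is the midpoint (54+78)/2 = 66; campsites left of it (closer to A at 54) go to A, those right go to B.
  N3 at 5 (w=450) → A
  N2 at 10 (w=300) → A
  N6 at 47 (w=7) → A
  N1 at 67 (w=8) → B
  N4 at 71 (w=350) → B
  N5 at 93 (w=50) → B
A captures 757; B captures 408.

757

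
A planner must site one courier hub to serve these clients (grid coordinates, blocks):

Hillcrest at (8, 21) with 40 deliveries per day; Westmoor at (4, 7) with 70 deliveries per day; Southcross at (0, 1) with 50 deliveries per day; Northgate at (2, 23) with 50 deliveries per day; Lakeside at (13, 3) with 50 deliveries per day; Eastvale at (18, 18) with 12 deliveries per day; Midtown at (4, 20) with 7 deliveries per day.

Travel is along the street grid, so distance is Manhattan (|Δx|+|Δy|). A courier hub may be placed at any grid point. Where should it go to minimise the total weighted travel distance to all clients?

Manhattan distance separates: Σwᵢ(|x−xᵢ|+|y−yᵢ|) = Σwᵢ|x−xᵢ| + Σwᵢ|y−yᵢ|, so x and y are optimised independently as 1-D weighted medians.
Total weight W = 279; half = 139.5.
x-coordinate, sorted with cumulative weight:
  x=0 (Southcross, w=50) cum 50
  x=2 (Northgate, w=50) cum 100
  x=4 (Westmoor, w=70) cum 170  ← median
  x=4 (Midtown, w=7) cum 177
  x=8 (Hillcrest, w=40) cum 217
  x=13 (Lakeside, w=50) cum 267
  x=18 (Eastvale, w=12) cum 279
⇒ x* = 4
y-coordinate, sorted with cumulative weight:
  y=1 (Southcross, w=50) cum 50
  y=3 (Lakeside, w=50) cum 100
  y=7 (Westmoor, w=70) cum 170  ← median
  y=18 (Eastvale, w=12) cum 182
  y=20 (Midtown, w=7) cum 189
  y=21 (Hillcrest, w=40) cum 229
  y=23 (Northgate, w=50) cum 279
⇒ y* = 7

(4, 7)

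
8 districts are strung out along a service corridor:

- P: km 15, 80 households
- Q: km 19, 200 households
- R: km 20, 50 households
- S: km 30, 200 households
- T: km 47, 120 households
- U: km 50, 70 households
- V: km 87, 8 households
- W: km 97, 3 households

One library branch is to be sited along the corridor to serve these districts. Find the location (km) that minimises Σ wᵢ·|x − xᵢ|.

x = 30

For a sum of weighted absolute distances on a line, the optimum is the weighted median (not the mean). Total weight W = 731; half-weight = 365.5.
Sort by position and accumulate weight:
  km 15 (P, w=80) → cum 80
  km 19 (Q, w=200) → cum 280
  km 20 (R, w=50) → cum 330
  km 30 (S, w=200) → cum 530  ≥ 365.5 → median here
  km 47 (T, w=120) → cum 650
  km 50 (U, w=70) → cum 720
  km 87 (V, w=8) → cum 728
  km 97 (W, w=3) → cum 731
Optimal location: km 30.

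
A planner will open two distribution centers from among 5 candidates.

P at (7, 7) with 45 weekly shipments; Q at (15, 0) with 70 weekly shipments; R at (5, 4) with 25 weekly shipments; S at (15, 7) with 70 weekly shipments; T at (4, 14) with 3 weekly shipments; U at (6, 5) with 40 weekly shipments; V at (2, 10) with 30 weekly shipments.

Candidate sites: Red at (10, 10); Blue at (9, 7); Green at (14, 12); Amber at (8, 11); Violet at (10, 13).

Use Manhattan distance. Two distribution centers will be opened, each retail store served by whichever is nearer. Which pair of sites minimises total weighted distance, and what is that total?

{Blue, Amber}, total 2026

Evaluate every pair (each demand assigned to the nearer of the two):
  {Blue, Amber}: total = 2026
  {Red, Blue}: total = 2065
  {Blue, Violet}: total = 2116
  {Blue, Green}: total = 2131
  {Green, Amber}: total = 2356
  {Red, Green}: total = 2505
  {Red, Amber}: total = 2636
  {Red, Violet}: total = 2776
  {Green, Violet}: total = 2916
  {Amber, Violet}: total = 3056
Best pair: {Blue, Amber} with total 2026.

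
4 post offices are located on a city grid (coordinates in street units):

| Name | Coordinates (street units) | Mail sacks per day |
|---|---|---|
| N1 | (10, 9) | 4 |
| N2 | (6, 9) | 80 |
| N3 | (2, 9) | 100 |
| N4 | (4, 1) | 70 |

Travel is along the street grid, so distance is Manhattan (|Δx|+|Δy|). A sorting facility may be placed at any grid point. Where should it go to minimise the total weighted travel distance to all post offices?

Manhattan distance separates: Σwᵢ(|x−xᵢ|+|y−yᵢ|) = Σwᵢ|x−xᵢ| + Σwᵢ|y−yᵢ|, so x and y are optimised independently as 1-D weighted medians.
Total weight W = 254; half = 127.
x-coordinate, sorted with cumulative weight:
  x=2 (N3, w=100) cum 100
  x=4 (N4, w=70) cum 170  ← median
  x=6 (N2, w=80) cum 250
  x=10 (N1, w=4) cum 254
⇒ x* = 4
y-coordinate, sorted with cumulative weight:
  y=1 (N4, w=70) cum 70
  y=9 (N1, w=4) cum 74
  y=9 (N2, w=80) cum 154  ← median
  y=9 (N3, w=100) cum 254
⇒ y* = 9

(4, 9)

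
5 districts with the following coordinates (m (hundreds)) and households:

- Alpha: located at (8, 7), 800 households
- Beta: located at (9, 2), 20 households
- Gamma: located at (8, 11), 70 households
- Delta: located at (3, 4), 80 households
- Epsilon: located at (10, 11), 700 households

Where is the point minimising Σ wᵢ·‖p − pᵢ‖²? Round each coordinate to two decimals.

The minimiser of Σwᵢ‖p−pᵢ‖² is the weighted centroid p* = (Σwᵢpᵢ)/(Σwᵢ).
Σwᵢ = 1670.
Σwᵢxᵢ = 800·8 + 20·9 + 70·8 + 80·3 + 700·10 = 14380.
Σwᵢyᵢ = 800·7 + 20·2 + 70·11 + 80·4 + 700·11 = 14430.
x* = 14380/1670 = 8.61, y* = 14430/1670 = 8.64.

(8.61, 8.64)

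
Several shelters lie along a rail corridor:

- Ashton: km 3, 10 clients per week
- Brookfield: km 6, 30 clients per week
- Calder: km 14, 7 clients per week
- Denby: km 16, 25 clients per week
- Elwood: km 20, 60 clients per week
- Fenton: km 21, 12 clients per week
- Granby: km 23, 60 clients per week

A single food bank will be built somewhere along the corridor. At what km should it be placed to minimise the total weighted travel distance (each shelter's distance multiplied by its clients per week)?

x = 20

For a sum of weighted absolute distances on a line, the optimum is the weighted median (not the mean). Total weight W = 204; half-weight = 102.
Sort by position and accumulate weight:
  km 3 (Ashton, w=10) → cum 10
  km 6 (Brookfield, w=30) → cum 40
  km 14 (Calder, w=7) → cum 47
  km 16 (Denby, w=25) → cum 72
  km 20 (Elwood, w=60) → cum 132  ≥ 102 → median here
  km 21 (Fenton, w=12) → cum 144
  km 23 (Granby, w=60) → cum 204
Optimal location: km 20.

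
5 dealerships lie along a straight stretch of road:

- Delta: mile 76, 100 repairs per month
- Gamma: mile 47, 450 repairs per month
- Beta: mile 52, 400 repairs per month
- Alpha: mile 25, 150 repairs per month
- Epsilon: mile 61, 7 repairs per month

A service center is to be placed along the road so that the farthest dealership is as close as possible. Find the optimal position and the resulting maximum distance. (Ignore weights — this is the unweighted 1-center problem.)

The 1-center on a line is the midpoint of the two extreme points: leftmost at 25, rightmost at 76.
Optimal location = (25 + 76)/2 = 50.5; maximum distance = (76 − 25)/2 = 25.5.

location 50.5, max distance 25.5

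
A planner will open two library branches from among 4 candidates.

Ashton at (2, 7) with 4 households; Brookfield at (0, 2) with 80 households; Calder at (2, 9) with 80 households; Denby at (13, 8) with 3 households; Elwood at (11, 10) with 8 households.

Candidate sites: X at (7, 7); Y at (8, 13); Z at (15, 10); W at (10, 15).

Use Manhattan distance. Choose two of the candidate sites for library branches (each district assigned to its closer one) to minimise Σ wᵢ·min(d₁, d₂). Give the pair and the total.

{X, Z}, total 1584

Evaluate every pair (each demand assigned to the nearer of the two):
  {X, Z}: total = 1584
  {X, Y}: total = 1609
  {X, W}: total = 1609
  {Y, Z}: total = 2412
  {Y, W}: total = 2446
  {Z, W}: total = 3068
Best pair: {X, Z} with total 1584.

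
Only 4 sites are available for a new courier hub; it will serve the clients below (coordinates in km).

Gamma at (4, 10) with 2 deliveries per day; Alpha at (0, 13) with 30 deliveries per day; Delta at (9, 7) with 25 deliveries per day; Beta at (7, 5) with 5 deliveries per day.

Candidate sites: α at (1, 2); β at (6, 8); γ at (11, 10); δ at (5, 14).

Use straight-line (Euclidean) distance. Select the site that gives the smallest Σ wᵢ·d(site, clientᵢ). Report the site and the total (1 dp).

β, total 334.8 km

Total weighted distance at each candidate:
  α (1, 2): total = 617.8
  β (6, 8): total = 334.8
  γ (11, 10): total = 478.2
  δ (5, 14): total = 408.9
Minimum is at β with total 334.8 km.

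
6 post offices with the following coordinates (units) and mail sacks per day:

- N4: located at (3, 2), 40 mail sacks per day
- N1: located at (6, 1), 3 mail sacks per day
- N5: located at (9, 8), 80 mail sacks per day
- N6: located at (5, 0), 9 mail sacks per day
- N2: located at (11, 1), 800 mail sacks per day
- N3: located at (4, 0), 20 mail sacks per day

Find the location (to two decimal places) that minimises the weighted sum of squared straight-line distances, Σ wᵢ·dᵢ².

(10.28, 1.60)

The minimiser of Σwᵢ‖p−pᵢ‖² is the weighted centroid p* = (Σwᵢpᵢ)/(Σwᵢ).
Σwᵢ = 952.
Σwᵢxᵢ = 40·3 + 3·6 + 80·9 + 9·5 + 800·11 + 20·4 = 9783.
Σwᵢyᵢ = 40·2 + 3·1 + 80·8 + 9·0 + 800·1 + 20·0 = 1523.
x* = 9783/952 = 10.28, y* = 1523/952 = 1.60.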